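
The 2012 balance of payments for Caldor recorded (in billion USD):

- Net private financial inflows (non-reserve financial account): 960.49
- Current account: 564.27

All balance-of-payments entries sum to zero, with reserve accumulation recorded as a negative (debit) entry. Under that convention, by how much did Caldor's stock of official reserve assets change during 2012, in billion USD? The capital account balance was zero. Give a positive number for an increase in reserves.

Official reserve transactions balance = -(564.27 + 960.49) = -1524.76
An accumulation of reserves is recorded as a debit (negative entry), so the change in the stock of reserves is the negative of that balance.
Change in official reserves = -(-1524.76) = 1524.76

1524.76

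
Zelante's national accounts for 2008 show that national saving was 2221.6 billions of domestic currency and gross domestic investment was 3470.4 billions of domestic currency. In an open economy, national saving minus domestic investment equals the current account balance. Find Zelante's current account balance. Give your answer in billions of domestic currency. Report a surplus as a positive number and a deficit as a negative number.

-1248.8

S - I = CA (net lending to the rest of the world).
CA = S - I = 2221.6 - 3470.4 = -1248.8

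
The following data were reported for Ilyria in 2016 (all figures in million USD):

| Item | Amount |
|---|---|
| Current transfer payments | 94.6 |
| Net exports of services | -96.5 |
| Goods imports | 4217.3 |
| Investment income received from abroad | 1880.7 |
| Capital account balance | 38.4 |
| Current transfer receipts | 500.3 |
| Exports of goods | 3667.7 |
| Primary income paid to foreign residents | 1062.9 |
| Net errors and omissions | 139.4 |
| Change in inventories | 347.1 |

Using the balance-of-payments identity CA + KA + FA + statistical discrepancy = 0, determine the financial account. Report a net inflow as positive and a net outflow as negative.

-755.2

Goods balance = 3667.7 - 4217.3 = -549.6
Services balance = -96.5
Trade balance (goods + services) = -549.6 + (-96.5) = -646.1
Net primary income = 1880.7 - 1062.9 = 817.8
Net secondary income = 500.3 - 94.6 = 405.7
Current account = -646.1 + 817.8 + 405.7 = 577.4
Financial account = -(577.4 + 38.4 + 139.4) = -755.2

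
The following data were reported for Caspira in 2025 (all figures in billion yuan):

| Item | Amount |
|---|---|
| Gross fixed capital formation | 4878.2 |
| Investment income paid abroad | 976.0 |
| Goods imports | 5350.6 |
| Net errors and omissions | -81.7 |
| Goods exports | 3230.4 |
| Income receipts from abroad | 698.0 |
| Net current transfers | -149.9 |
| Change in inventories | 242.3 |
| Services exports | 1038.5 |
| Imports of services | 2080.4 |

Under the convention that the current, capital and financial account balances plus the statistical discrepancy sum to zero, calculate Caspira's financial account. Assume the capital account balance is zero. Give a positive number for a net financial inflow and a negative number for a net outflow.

Goods balance = 3230.4 - 5350.6 = -2120.2
Services balance = 1038.5 - 2080.4 = -1041.9
Trade balance (goods + services) = -2120.2 + (-1041.9) = -3162.1
Net primary income = 698.0 - 976.0 = -278.0
Net secondary income = -149.9
Current account = -3162.1 + (-278.0) + (-149.9) = -3590.0
Financial account = -(-3590.0 + (-81.7)) = 3671.7

3671.7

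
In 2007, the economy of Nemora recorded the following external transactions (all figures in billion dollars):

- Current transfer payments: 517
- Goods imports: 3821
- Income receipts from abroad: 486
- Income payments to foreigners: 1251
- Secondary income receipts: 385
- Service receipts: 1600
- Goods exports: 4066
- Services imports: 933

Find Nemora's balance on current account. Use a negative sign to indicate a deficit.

15

Goods balance = 4066 - 3821 = 245
Services balance = 1600 - 933 = 667
Trade balance (goods + services) = 245 + 667 = 912
Net primary income = 486 - 1251 = -765
Net secondary income = 385 - 517 = -132
Current account = 912 + (-765) + (-132) = 15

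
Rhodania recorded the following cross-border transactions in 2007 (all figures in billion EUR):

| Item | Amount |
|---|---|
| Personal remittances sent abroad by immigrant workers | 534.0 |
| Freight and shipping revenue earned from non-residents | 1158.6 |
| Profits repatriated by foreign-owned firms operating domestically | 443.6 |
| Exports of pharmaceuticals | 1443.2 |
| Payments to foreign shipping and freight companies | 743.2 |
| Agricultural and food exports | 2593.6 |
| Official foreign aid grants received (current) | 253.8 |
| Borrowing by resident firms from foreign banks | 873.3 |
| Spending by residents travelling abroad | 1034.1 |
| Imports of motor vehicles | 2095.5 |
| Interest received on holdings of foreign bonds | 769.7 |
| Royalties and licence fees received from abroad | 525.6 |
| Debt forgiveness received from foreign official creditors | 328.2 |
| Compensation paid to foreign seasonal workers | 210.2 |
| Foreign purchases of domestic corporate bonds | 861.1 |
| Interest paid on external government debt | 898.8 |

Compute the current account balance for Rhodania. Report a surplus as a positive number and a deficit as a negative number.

785.1

Goods: -2095.5 + 1443.2 + 2593.6 = 1941.3
Services: -743.2 + 1158.6 + 525.6 - 1034.1 = -93.1
Primary income: 769.7 - 210.2 - 443.6 - 898.8 = -782.9
Secondary income: -534.0 + 253.8 = -280.2
Current account = 1941.3 + (-93.1) + (-782.9) + (-280.2) = 785.1
(Excluded from the current account — financial account: borrowing by resident firms from foreign banks 873.3, foreign purchases of domestic corporate bonds 861.1; capital account: debt forgiveness received from foreign official creditors 328.2.)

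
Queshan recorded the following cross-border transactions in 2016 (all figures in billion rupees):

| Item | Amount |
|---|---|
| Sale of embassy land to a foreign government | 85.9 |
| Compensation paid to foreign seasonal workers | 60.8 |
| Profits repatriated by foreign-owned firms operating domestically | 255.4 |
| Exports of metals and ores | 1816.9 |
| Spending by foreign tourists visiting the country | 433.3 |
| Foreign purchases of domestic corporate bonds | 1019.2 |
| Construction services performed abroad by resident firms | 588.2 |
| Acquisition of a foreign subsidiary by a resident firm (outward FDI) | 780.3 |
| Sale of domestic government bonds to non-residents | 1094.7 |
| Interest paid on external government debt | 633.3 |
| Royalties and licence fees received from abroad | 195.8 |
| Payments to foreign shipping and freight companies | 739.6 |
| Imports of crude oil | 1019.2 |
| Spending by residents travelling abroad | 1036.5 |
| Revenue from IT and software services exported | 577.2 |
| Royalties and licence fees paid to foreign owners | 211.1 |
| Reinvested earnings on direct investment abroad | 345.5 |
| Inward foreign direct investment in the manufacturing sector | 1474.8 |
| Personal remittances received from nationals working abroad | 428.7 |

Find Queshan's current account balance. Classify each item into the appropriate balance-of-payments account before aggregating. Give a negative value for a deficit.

429.7

Goods: 1816.9 - 1019.2 = 797.7
Services: 588.2 - 739.6 + 577.2 + 195.8 + 433.3 - 211.1 - 1036.5 = -192.7
Primary income: -255.4 - 60.8 + 345.5 - 633.3 = -604.0
Secondary income: 428.7
Current account = 797.7 + (-192.7) + (-604.0) + 428.7 = 429.7
(Excluded from the current account — capital account: sale of embassy land to a foreign government 85.9; financial account: foreign purchases of domestic corporate bonds 1019.2, acquisition of a foreign subsidiary by a resident firm (outward FDI) 780.3, sale of domestic government bonds to non-residents 1094.7, inward foreign direct investment in the manufacturing sector 1474.8.)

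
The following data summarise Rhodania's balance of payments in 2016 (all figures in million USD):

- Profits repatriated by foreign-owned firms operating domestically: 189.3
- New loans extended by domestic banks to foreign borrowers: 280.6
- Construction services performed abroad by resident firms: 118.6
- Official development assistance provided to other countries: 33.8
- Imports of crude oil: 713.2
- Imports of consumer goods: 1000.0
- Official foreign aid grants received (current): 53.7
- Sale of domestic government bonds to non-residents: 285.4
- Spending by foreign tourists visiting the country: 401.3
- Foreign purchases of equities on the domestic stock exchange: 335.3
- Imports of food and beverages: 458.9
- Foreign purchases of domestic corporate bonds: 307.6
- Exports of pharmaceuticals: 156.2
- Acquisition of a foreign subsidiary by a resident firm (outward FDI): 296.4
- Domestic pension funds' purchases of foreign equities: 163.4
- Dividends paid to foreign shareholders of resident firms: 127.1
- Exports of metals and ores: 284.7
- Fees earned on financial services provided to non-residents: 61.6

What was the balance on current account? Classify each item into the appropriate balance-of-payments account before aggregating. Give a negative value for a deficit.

Goods: 156.2 + 284.7 - 1000.0 - 458.9 - 713.2 = -1731.2
Services: 61.6 + 401.3 + 118.6 = 581.5
Primary income: -189.3 - 127.1 = -316.4
Secondary income: -33.8 + 53.7 = 19.9
Current account = (-1731.2) + 581.5 + (-316.4) + 19.9 = -1446.2
(Excluded from the current account — financial account: new loans extended by domestic banks to foreign borrowers 280.6, sale of domestic government bonds to non-residents 285.4, foreign purchases of equities on the domestic stock exchange 335.3, foreign purchases of domestic corporate bonds 307.6, acquisition of a foreign subsidiary by a resident firm (outward FDI) 296.4, domestic pension funds' purchases of foreign equities 163.4.)

-1446.2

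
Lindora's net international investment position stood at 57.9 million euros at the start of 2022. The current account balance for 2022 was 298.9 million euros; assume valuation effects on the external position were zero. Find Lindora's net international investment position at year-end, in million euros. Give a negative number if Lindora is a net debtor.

With no valuation effects, change in NIIP = current account = 298.9
End-of-year NIIP = 57.9 + 298.9 = 356.8

356.8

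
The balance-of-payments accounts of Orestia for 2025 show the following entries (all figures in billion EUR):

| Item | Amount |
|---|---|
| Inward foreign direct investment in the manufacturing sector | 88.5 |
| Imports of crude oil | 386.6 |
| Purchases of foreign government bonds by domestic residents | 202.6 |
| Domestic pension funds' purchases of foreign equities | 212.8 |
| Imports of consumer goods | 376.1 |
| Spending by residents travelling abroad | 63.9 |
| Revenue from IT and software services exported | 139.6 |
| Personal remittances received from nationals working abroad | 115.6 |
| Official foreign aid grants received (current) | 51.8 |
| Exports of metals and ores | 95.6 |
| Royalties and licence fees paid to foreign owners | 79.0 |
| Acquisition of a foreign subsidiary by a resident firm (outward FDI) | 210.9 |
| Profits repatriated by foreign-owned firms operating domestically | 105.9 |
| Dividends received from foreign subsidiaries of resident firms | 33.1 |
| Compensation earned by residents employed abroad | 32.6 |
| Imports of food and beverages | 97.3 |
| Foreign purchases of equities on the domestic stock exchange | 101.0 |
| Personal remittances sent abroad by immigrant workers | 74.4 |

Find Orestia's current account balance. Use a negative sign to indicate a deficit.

Goods: -97.3 - 386.6 + 95.6 - 376.1 = -764.4
Services: 139.6 - 79.0 - 63.9 = -3.3
Primary income: 32.6 + 33.1 - 105.9 = -40.2
Secondary income: -74.4 + 51.8 + 115.6 = 93.0
Current account = (-764.4) + (-3.3) + (-40.2) + 93.0 = -714.9
(Excluded from the current account — financial account: inward foreign direct investment in the manufacturing sector 88.5, purchases of foreign government bonds by domestic residents 202.6, domestic pension funds' purchases of foreign equities 212.8, acquisition of a foreign subsidiary by a resident firm (outward FDI) 210.9, foreign purchases of equities on the domestic stock exchange 101.0.)

-714.9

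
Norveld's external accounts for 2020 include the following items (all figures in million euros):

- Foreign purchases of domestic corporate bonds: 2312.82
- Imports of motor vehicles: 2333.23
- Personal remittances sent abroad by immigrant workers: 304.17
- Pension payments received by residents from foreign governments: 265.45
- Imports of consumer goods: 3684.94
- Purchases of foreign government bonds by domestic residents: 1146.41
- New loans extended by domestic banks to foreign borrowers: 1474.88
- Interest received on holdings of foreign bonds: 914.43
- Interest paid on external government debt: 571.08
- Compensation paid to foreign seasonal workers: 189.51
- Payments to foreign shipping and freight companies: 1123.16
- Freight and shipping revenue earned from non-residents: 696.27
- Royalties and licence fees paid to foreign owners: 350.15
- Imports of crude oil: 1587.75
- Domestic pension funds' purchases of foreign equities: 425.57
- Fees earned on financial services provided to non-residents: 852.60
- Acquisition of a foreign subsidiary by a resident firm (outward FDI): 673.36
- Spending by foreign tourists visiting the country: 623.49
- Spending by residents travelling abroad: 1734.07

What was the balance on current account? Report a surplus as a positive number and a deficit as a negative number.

Goods: -3684.94 - 2333.23 - 1587.75 = -7605.92
Services: 852.60 + 623.49 - 1734.07 - 350.15 - 1123.16 + 696.27 = -1035.02
Primary income: -571.08 + 914.43 - 189.51 = 153.84
Secondary income: 265.45 - 304.17 = -38.72
Current account = (-7605.92) + (-1035.02) + 153.84 + (-38.72) = -8525.82
(Excluded from the current account — financial account: foreign purchases of domestic corporate bonds 2312.82, purchases of foreign government bonds by domestic residents 1146.41, new loans extended by domestic banks to foreign borrowers 1474.88, domestic pension funds' purchases of foreign equities 425.57, acquisition of a foreign subsidiary by a resident firm (outward FDI) 673.36.)

-8525.82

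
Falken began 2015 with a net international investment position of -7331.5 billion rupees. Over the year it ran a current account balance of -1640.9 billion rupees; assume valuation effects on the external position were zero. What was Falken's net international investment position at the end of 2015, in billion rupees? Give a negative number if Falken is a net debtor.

-8972.4

With no valuation effects, change in NIIP = current account = -1640.9
End-of-year NIIP = -7331.5 + (-1640.9) = -8972.4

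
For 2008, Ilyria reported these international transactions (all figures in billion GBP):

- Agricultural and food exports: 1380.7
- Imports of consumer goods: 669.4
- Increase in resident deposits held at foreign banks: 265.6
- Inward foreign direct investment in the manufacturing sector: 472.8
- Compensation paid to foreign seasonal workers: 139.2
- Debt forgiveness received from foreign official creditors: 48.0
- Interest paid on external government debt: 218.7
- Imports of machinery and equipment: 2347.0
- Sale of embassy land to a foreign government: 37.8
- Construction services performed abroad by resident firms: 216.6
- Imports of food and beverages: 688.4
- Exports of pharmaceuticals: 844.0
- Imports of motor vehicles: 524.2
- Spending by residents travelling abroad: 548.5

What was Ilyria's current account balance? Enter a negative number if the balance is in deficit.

-2694.1

Goods: -688.4 - 669.4 + 1380.7 + 844.0 - 2347.0 - 524.2 = -2004.3
Services: 216.6 - 548.5 = -331.9
Primary income: -139.2 - 218.7 = -357.9
Current account = (-2004.3) + (-331.9) + (-357.9) = -2694.1
(Excluded from the current account — financial account: increase in resident deposits held at foreign banks 265.6, inward foreign direct investment in the manufacturing sector 472.8; capital account: debt forgiveness received from foreign official creditors 48.0, sale of embassy land to a foreign government 37.8.)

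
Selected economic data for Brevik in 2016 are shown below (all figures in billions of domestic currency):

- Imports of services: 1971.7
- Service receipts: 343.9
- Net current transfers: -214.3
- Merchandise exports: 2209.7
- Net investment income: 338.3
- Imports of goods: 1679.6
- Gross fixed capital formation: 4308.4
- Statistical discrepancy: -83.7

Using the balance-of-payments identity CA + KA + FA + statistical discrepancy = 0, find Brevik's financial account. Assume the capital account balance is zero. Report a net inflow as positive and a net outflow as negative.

1057.4

Goods balance = 2209.7 - 1679.6 = 530.1
Services balance = 343.9 - 1971.7 = -1627.8
Trade balance (goods + services) = 530.1 + (-1627.8) = -1097.7
Net primary income = 338.3
Net secondary income = -214.3
Current account = -1097.7 + 338.3 + (-214.3) = -973.7
Financial account = -(-973.7 + (-83.7)) = 1057.4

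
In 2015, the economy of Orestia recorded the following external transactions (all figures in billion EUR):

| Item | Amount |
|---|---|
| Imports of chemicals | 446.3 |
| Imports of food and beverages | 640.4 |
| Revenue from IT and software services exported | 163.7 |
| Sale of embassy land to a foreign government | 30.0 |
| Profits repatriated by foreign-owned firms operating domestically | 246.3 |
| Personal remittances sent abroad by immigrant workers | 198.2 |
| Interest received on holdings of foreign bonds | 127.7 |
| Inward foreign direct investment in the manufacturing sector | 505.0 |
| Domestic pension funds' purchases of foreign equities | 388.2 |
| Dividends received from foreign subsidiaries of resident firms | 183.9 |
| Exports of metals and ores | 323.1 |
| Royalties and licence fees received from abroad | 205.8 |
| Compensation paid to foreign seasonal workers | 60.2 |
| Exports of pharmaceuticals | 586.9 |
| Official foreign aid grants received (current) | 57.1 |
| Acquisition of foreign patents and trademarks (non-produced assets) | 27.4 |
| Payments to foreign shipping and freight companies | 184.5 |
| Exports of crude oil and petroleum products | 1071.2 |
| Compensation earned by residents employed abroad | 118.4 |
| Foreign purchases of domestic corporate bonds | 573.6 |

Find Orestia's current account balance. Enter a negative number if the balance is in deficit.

Goods: -640.4 - 446.3 + 1071.2 + 586.9 + 323.1 = 894.5
Services: 163.7 + 205.8 - 184.5 = 185.0
Primary income: 183.9 - 246.3 + 118.4 + 127.7 - 60.2 = 123.5
Secondary income: 57.1 - 198.2 = -141.1
Current account = 894.5 + 185.0 + 123.5 + (-141.1) = 1061.9
(Excluded from the current account — capital account: sale of embassy land to a foreign government 30.0, acquisition of foreign patents and trademarks (non-produced assets) 27.4; financial account: inward foreign direct investment in the manufacturing sector 505.0, domestic pension funds' purchases of foreign equities 388.2, foreign purchases of domestic corporate bonds 573.6.)

1061.9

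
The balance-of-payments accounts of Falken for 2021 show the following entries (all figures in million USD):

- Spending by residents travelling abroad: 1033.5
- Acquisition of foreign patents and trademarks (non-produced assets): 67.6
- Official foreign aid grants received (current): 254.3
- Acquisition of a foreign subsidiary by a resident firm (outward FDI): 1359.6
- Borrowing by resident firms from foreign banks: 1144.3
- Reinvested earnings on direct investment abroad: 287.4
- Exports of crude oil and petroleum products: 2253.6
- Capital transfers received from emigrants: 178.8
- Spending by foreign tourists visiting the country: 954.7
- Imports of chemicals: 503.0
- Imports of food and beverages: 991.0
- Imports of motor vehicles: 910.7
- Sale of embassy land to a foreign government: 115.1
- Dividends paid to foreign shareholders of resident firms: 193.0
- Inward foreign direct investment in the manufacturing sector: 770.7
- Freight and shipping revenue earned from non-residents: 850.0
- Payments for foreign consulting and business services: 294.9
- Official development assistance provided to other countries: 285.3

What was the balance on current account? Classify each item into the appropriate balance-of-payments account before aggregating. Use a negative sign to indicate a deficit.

388.6

Goods: -910.7 - 503.0 - 991.0 + 2253.6 = -151.1
Services: -1033.5 + 850.0 - 294.9 + 954.7 = 476.3
Primary income: 287.4 - 193.0 = 94.4
Secondary income: -285.3 + 254.3 = -31.0
Current account = (-151.1) + 476.3 + 94.4 + (-31.0) = 388.6
(Excluded from the current account — capital account: acquisition of foreign patents and trademarks (non-produced assets) 67.6, capital transfers received from emigrants 178.8, sale of embassy land to a foreign government 115.1; financial account: acquisition of a foreign subsidiary by a resident firm (outward FDI) 1359.6, borrowing by resident firms from foreign banks 1144.3, inward foreign direct investment in the manufacturing sector 770.7.)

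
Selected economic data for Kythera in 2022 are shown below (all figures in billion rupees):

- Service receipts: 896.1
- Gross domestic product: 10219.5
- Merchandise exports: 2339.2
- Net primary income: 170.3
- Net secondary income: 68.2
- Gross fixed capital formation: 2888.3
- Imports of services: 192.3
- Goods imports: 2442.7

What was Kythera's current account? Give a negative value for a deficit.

838.8

Goods balance = 2339.2 - 2442.7 = -103.5
Services balance = 896.1 - 192.3 = 703.8
Trade balance (goods + services) = -103.5 + 703.8 = 600.3
Net primary income = 170.3
Net secondary income = 68.2
Current account = 600.3 + 170.3 + 68.2 = 838.8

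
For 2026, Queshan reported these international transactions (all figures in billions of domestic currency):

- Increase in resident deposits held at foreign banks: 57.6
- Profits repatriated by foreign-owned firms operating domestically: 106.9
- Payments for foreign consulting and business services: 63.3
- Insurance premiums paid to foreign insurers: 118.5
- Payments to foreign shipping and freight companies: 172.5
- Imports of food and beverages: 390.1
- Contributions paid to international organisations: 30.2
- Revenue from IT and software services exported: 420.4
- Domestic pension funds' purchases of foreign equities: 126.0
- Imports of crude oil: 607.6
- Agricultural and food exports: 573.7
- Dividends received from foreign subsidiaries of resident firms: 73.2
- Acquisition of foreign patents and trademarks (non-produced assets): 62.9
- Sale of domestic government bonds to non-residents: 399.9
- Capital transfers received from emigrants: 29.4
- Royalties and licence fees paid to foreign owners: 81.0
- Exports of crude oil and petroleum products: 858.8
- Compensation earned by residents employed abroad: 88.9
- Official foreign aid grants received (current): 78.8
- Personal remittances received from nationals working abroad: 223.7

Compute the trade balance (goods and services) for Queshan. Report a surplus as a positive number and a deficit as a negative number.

419.9

Goods: -390.1 - 607.6 + 858.8 + 573.7 = 434.8
Services: 420.4 - 63.3 - 81.0 - 118.5 - 172.5 = -14.9
Trade balance = 434.8 + (-14.9) = 419.9
(Excluded from the trade balance — financial account: increase in resident deposits held at foreign banks 57.6, domestic pension funds' purchases of foreign equities 126.0, sale of domestic government bonds to non-residents 399.9; primary income: profits repatriated by foreign-owned firms operating domestically 106.9, dividends received from foreign subsidiaries of resident firms 73.2, compensation earned by residents employed abroad 88.9; secondary income: contributions paid to international organisations 30.2, official foreign aid grants received (current) 78.8, personal remittances received from nationals working abroad 223.7; capital account: acquisition of foreign patents and trademarks (non-produced assets) 62.9, capital transfers received from emigrants 29.4.)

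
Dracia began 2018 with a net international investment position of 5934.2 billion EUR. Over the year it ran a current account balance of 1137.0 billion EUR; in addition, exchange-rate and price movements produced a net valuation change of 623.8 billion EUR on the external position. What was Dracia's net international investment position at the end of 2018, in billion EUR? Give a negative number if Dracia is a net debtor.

Change in NIIP = current account + net valuation change = 1137.0 + 623.8 = 1760.8
End-of-year NIIP = 5934.2 + 1760.8 = 7695.0

7695.0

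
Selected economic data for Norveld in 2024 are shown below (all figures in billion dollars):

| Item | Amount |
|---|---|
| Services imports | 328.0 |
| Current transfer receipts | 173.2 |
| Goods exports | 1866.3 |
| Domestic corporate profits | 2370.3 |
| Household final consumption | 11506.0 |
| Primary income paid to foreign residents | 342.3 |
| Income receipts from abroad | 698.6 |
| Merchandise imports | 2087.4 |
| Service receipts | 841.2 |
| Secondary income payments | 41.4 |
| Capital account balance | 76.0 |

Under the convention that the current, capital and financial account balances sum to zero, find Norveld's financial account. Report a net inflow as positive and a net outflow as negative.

-856.2

Goods balance = 1866.3 - 2087.4 = -221.1
Services balance = 841.2 - 328.0 = 513.2
Trade balance (goods + services) = -221.1 + 513.2 = 292.1
Net primary income = 698.6 - 342.3 = 356.3
Net secondary income = 173.2 - 41.4 = 131.8
Current account = 292.1 + 356.3 + 131.8 = 780.2
Financial account = -(780.2 + 76.0) = -856.2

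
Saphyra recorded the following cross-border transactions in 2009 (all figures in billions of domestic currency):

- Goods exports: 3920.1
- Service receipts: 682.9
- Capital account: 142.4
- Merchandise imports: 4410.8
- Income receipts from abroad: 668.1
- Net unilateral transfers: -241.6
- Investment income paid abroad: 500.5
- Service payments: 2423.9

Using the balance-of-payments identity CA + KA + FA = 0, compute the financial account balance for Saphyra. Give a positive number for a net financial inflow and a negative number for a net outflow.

2163.3

Goods balance = 3920.1 - 4410.8 = -490.7
Services balance = 682.9 - 2423.9 = -1741.0
Trade balance (goods + services) = -490.7 + (-1741.0) = -2231.7
Net primary income = 668.1 - 500.5 = 167.6
Net secondary income = -241.6
Current account = -2231.7 + 167.6 + (-241.6) = -2305.7
Financial account = -(-2305.7 + 142.4) = 2163.3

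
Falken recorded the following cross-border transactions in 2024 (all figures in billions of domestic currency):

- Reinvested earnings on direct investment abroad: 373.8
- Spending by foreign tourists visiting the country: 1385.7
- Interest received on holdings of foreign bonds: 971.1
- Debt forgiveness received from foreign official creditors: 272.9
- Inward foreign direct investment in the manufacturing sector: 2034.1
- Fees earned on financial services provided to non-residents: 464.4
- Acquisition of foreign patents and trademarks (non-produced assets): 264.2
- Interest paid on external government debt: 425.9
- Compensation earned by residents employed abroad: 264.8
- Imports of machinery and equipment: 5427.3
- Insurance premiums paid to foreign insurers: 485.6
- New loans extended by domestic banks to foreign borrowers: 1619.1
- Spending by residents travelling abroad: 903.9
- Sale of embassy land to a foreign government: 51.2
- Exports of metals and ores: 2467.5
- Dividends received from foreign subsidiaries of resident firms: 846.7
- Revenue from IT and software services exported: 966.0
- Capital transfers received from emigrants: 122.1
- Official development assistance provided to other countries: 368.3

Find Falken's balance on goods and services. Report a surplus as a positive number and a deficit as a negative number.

Goods: 2467.5 - 5427.3 = -2959.8
Services: -903.9 - 485.6 + 966.0 + 1385.7 + 464.4 = 1426.6
Trade balance = -2959.8 + 1426.6 = -1533.2
(Excluded from the trade balance — primary income: reinvested earnings on direct investment abroad 373.8, interest received on holdings of foreign bonds 971.1, interest paid on external government debt 425.9, compensation earned by residents employed abroad 264.8, dividends received from foreign subsidiaries of resident firms 846.7; capital account: debt forgiveness received from foreign official creditors 272.9, acquisition of foreign patents and trademarks (non-produced assets) 264.2, sale of embassy land to a foreign government 51.2, capital transfers received from emigrants 122.1; financial account: inward foreign direct investment in the manufacturing sector 2034.1, new loans extended by domestic banks to foreign borrowers 1619.1; secondary income: official development assistance provided to other countries 368.3.)

-1533.2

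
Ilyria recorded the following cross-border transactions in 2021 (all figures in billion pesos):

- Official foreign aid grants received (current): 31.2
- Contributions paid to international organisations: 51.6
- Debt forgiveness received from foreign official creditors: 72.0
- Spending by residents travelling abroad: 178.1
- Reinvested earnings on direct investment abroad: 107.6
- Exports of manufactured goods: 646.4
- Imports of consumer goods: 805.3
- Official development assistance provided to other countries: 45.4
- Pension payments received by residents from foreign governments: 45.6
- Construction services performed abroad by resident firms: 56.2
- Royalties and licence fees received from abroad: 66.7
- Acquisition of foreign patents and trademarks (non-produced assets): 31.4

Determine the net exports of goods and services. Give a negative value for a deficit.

Goods: -805.3 + 646.4 = -158.9
Services: -178.1 + 56.2 + 66.7 = -55.2
Trade balance = -158.9 + (-55.2) = -214.1
(Excluded from the trade balance — secondary income: official foreign aid grants received (current) 31.2, contributions paid to international organisations 51.6, official development assistance provided to other countries 45.4, pension payments received by residents from foreign governments 45.6; capital account: debt forgiveness received from foreign official creditors 72.0, acquisition of foreign patents and trademarks (non-produced assets) 31.4; primary income: reinvested earnings on direct investment abroad 107.6.)

-214.1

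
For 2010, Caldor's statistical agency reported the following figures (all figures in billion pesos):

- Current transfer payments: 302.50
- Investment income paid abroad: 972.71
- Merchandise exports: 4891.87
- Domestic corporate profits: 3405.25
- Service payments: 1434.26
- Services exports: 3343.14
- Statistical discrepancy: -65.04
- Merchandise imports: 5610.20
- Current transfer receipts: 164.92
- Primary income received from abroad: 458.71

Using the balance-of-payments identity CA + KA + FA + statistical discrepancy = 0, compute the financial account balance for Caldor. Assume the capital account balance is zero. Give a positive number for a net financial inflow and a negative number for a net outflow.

Goods balance = 4891.87 - 5610.20 = -718.33
Services balance = 3343.14 - 1434.26 = 1908.88
Trade balance (goods + services) = -718.33 + 1908.88 = 1190.55
Net primary income = 458.71 - 972.71 = -514.00
Net secondary income = 164.92 - 302.50 = -137.58
Current account = 1190.55 + (-514.00) + (-137.58) = 538.97
Financial account = -(538.97 + (-65.04)) = -473.93

-473.93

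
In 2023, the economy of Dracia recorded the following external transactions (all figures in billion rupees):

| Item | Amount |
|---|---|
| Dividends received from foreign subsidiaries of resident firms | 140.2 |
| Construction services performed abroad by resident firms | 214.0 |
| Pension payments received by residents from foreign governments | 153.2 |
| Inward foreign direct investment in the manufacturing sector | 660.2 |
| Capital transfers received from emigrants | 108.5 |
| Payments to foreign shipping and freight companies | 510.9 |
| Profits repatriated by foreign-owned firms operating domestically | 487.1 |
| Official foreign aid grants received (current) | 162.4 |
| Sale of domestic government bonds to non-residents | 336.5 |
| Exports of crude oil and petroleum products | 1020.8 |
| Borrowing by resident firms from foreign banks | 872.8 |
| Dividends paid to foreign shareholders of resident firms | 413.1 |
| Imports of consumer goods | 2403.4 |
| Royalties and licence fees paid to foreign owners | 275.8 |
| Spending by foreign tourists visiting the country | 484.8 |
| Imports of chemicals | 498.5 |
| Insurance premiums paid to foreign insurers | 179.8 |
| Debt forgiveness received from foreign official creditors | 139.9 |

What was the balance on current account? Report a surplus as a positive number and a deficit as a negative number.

Goods: -2403.4 + 1020.8 - 498.5 = -1881.1
Services: -510.9 - 275.8 - 179.8 + 214.0 + 484.8 = -267.7
Primary income: -413.1 - 487.1 + 140.2 = -760.0
Secondary income: 153.2 + 162.4 = 315.6
Current account = (-1881.1) + (-267.7) + (-760.0) + 315.6 = -2593.2
(Excluded from the current account — financial account: inward foreign direct investment in the manufacturing sector 660.2, sale of domestic government bonds to non-residents 336.5, borrowing by resident firms from foreign banks 872.8; capital account: capital transfers received from emigrants 108.5, debt forgiveness received from foreign official creditors 139.9.)

-2593.2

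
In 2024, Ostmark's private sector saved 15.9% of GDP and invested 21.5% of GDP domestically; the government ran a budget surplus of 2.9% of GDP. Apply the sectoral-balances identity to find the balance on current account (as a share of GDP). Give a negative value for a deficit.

-2.7

By the sectoral-balances identity, CA = (S_private - I) + (T - G).
Private balance = 15.9 - 21.5 = -5.6
Government balance (T - G) = 2.9
CA = -5.6 + 2.9 = -2.7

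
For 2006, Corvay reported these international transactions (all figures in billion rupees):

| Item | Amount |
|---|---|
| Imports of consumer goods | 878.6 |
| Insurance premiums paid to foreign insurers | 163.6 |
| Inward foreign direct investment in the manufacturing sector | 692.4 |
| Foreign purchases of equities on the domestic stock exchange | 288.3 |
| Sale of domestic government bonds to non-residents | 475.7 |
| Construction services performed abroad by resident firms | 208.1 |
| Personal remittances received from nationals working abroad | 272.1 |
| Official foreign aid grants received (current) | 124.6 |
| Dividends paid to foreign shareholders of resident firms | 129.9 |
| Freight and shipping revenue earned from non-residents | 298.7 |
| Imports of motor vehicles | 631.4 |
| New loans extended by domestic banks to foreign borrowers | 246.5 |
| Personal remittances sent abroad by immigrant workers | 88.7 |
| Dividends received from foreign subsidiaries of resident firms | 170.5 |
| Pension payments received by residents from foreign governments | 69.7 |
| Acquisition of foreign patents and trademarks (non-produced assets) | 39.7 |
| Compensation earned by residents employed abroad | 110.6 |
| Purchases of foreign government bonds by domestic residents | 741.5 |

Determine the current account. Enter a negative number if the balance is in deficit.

Goods: -878.6 - 631.4 = -1510.0
Services: 208.1 - 163.6 + 298.7 = 343.2
Primary income: 110.6 - 129.9 + 170.5 = 151.2
Secondary income: -88.7 + 272.1 + 124.6 + 69.7 = 377.7
Current account = (-1510.0) + 343.2 + 151.2 + 377.7 = -637.9
(Excluded from the current account — financial account: inward foreign direct investment in the manufacturing sector 692.4, foreign purchases of equities on the domestic stock exchange 288.3, sale of domestic government bonds to non-residents 475.7, new loans extended by domestic banks to foreign borrowers 246.5, purchases of foreign government bonds by domestic residents 741.5; capital account: acquisition of foreign patents and trademarks (non-produced assets) 39.7.)

-637.9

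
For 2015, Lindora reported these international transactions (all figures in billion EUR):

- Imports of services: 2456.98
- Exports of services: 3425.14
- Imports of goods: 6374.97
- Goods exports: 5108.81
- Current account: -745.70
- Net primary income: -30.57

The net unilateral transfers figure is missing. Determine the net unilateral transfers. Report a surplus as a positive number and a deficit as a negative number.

-417.13

Current account = goods balance + services balance + net primary income + net secondary income
Sum of the known components = -328.57
Net unilateral transfers = CA - (known components) = -745.70 - (-328.57) = -417.13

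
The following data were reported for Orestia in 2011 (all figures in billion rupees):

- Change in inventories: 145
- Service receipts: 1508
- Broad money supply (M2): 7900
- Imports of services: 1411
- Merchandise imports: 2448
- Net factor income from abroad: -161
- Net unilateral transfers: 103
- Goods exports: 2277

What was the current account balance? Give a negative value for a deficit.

Goods balance = 2277 - 2448 = -171
Services balance = 1508 - 1411 = 97
Trade balance (goods + services) = -171 + 97 = -74
Net primary income = -161
Net secondary income = 103
Current account = -74 + (-161) + 103 = -132

-132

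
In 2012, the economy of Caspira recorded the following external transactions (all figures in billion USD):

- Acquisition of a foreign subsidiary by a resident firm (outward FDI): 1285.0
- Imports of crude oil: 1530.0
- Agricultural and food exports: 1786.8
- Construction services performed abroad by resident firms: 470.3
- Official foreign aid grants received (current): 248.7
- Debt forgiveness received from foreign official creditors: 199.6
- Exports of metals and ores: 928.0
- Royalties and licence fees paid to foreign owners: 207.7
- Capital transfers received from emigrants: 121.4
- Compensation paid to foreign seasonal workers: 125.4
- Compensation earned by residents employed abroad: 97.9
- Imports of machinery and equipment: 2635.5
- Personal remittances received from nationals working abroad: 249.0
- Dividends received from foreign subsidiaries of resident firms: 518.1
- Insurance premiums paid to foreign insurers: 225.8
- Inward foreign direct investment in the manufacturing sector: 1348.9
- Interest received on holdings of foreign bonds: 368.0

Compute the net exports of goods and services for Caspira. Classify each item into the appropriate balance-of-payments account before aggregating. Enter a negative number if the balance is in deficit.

Goods: 1786.8 + 928.0 - 2635.5 - 1530.0 = -1450.7
Services: -225.8 - 207.7 + 470.3 = 36.8
Trade balance = -1450.7 + 36.8 = -1413.9
(Excluded from the trade balance — financial account: acquisition of a foreign subsidiary by a resident firm (outward FDI) 1285.0, inward foreign direct investment in the manufacturing sector 1348.9; secondary income: official foreign aid grants received (current) 248.7, personal remittances received from nationals working abroad 249.0; capital account: debt forgiveness received from foreign official creditors 199.6, capital transfers received from emigrants 121.4; primary income: compensation paid to foreign seasonal workers 125.4, compensation earned by residents employed abroad 97.9, dividends received from foreign subsidiaries of resident firms 518.1, interest received on holdings of foreign bonds 368.0.)

-1413.9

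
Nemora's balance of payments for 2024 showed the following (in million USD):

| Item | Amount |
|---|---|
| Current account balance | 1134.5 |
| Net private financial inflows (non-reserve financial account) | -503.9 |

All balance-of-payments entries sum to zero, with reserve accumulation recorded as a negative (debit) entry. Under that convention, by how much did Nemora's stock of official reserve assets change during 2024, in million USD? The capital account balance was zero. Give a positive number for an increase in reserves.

630.6

Official reserve transactions balance = -(1134.5 + (-503.9)) = -630.6
An accumulation of reserves is recorded as a debit (negative entry), so the change in the stock of reserves is the negative of that balance.
Change in official reserves = -(-630.6) = 630.6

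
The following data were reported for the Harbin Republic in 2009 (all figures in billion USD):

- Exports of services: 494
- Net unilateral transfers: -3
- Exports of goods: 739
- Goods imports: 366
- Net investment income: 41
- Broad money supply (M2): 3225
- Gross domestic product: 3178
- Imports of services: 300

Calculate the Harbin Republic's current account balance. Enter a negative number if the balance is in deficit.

Goods balance = 739 - 366 = 373
Services balance = 494 - 300 = 194
Trade balance (goods + services) = 373 + 194 = 567
Net primary income = 41
Net secondary income = -3
Current account = 567 + 41 + (-3) = 605

605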